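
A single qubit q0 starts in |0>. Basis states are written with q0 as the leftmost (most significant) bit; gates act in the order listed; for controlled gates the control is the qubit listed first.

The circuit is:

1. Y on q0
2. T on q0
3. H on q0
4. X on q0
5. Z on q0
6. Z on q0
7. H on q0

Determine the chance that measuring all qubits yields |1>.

The probability of measuring |1> is 1.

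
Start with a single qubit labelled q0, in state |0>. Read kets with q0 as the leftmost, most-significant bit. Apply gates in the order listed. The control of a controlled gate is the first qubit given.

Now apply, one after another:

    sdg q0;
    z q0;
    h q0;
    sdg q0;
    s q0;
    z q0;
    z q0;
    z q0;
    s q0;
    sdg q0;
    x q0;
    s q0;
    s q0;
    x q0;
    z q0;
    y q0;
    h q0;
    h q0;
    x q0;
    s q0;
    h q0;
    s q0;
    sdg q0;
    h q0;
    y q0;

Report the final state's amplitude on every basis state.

The final amplitudes are -sqrt(2)*I/2 on |0>, sqrt(2)/2 on |1>.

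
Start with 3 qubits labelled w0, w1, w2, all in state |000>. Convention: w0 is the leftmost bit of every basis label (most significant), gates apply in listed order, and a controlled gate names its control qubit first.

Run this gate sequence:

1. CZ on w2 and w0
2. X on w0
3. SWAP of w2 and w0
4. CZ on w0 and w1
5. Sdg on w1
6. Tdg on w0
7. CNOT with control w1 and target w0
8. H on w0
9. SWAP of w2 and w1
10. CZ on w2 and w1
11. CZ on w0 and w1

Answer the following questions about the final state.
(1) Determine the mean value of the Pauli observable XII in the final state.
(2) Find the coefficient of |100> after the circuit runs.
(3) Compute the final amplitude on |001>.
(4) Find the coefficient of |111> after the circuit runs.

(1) In the final state, XII has expectation -1.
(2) |100> carries amplitude 0 in the final state.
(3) The amplitude on |001> is 0.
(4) |111> carries amplitude 0 in the final state.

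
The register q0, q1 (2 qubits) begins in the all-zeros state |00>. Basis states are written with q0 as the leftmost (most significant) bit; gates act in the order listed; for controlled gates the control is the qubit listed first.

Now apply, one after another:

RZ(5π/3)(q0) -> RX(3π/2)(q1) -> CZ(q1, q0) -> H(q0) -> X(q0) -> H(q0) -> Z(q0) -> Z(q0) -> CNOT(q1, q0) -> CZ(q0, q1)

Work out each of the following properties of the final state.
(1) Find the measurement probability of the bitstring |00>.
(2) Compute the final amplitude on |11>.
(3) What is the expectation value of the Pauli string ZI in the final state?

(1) A full measurement returns |00> with probability 1/2. Key observation: the block from step 4 through step 7 cancels to the identity and can be dropped.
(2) The amplitude on |11> is -sqrt(2)*exp(2*I*pi/3)/2.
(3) In the final state, ZI has expectation 0.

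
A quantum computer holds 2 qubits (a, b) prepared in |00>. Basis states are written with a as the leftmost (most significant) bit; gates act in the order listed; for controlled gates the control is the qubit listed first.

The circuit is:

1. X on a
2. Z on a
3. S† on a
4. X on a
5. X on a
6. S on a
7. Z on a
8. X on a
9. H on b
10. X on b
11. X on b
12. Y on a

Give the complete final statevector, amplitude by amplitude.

After the circuit, the state carries amplitude 0 on |00>, 0 on |01>, sqrt(2)*I/2 on |10>, sqrt(2)*I/2 on |11>. Key observation: gates 1-8 undo each other exactly, leaving only the rest of the circuit to track.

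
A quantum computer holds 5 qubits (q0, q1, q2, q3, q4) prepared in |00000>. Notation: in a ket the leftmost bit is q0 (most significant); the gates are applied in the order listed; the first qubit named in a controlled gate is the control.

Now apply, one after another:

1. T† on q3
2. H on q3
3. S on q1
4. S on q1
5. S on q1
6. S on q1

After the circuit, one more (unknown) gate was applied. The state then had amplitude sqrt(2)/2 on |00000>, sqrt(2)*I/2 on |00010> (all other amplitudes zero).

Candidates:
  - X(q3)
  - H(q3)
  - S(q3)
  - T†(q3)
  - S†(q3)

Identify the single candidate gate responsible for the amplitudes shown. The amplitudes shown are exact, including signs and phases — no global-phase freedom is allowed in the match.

The unique candidate consistent with the amplitudes is S(q3). Key observation: gates 3-6 undo each other exactly, leaving only the rest of the circuit to track.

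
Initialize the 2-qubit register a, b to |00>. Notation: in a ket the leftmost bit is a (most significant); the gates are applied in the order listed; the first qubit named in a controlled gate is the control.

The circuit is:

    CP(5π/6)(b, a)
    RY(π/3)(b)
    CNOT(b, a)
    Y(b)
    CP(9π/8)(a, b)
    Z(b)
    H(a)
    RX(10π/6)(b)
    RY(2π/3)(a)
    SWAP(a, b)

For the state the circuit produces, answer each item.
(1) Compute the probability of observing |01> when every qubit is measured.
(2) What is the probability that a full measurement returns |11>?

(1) The probability of measuring |01> is 3/16.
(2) Outcome |11> occurs with probability sqrt(3)/8 + 5/16.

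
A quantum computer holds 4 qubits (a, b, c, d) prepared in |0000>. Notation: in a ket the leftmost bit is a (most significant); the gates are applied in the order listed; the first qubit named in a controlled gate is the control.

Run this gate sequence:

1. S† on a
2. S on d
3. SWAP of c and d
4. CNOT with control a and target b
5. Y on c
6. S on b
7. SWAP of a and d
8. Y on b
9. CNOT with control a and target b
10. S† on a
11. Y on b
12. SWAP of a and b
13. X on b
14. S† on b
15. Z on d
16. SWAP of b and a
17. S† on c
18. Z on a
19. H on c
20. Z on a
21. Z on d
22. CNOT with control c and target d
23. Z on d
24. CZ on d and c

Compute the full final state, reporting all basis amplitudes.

The final amplitudes are -sqrt(2)*I/2 on |1000>, sqrt(2)*I/2 on |1011>, and 0 on every other basis state.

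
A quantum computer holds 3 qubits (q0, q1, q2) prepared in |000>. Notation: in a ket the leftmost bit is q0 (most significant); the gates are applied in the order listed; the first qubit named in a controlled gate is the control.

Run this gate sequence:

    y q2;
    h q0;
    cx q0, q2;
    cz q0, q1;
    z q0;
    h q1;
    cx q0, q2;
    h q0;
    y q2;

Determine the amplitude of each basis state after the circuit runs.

The resulting statevector has amplitude sqrt(2)/2 on |100>, sqrt(2)/2 on |110>, and 0 on every other basis state.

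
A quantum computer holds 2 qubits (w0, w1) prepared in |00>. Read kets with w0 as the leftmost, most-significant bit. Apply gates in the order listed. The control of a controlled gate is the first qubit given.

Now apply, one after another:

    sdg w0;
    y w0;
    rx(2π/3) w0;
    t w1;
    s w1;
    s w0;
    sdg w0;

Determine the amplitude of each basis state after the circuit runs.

The final amplitudes are sqrt(3)/2 on |00>, 0 on |01>, I/2 on |10>, 0 on |11>.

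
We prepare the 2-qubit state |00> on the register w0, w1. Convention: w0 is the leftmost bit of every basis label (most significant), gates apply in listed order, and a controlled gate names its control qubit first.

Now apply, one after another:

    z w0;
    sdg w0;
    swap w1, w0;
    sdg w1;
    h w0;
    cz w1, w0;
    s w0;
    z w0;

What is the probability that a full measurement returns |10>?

The probability of measuring |10> is 1/2.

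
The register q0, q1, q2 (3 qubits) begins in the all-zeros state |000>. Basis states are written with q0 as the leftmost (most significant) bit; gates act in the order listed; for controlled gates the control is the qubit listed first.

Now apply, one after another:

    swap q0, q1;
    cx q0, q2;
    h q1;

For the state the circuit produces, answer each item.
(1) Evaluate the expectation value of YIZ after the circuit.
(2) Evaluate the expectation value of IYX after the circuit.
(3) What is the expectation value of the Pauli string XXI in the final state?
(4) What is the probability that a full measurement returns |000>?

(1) The observable YIZ averages to 0.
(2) The expectation value of IYX is 0.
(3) The expectation value of XXI is 0.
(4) The probability of measuring |000> is 1/2.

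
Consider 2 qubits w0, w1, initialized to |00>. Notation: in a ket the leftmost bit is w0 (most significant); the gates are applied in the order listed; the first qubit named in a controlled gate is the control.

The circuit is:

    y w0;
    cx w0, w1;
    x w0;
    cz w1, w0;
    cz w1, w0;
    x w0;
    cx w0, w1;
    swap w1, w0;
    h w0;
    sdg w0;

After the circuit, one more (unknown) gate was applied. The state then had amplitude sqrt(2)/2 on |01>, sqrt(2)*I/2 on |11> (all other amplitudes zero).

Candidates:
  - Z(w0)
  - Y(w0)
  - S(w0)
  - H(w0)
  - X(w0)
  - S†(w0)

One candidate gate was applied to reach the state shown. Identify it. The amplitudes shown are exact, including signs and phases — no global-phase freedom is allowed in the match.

The unique candidate consistent with the amplitudes is X(w0). Key observation: the block from step 2 through step 7 cancels to the identity and can be dropped.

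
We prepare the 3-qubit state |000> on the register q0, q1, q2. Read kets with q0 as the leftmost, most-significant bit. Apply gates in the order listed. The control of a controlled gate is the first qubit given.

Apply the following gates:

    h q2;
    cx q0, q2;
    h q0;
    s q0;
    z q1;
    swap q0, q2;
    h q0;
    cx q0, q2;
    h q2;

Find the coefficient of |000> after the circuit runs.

|000> carries amplitude 1/2 + I/2 in the final state.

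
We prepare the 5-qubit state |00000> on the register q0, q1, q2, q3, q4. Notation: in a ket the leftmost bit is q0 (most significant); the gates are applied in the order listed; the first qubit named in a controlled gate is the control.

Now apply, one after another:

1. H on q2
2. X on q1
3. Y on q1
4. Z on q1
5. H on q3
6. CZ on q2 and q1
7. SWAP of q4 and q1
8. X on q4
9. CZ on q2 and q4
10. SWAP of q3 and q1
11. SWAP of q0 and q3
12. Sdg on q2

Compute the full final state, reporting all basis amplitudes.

After the circuit, the state carries amplitude -I/2 on |00001>, 1/2 on |00101>, -I/2 on |01001>, 1/2 on |01101>, and 0 on every other basis state.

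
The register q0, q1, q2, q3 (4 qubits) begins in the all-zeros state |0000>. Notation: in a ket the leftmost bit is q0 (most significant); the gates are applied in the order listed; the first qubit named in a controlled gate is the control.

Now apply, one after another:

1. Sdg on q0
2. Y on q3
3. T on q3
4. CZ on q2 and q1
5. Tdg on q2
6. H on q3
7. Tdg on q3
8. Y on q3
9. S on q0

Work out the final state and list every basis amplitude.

The final amplitudes are -sqrt(2)/2 on |0000>, -sqrt(2)*exp(I*pi/4)/2 on |0001>, and 0 on every other basis state.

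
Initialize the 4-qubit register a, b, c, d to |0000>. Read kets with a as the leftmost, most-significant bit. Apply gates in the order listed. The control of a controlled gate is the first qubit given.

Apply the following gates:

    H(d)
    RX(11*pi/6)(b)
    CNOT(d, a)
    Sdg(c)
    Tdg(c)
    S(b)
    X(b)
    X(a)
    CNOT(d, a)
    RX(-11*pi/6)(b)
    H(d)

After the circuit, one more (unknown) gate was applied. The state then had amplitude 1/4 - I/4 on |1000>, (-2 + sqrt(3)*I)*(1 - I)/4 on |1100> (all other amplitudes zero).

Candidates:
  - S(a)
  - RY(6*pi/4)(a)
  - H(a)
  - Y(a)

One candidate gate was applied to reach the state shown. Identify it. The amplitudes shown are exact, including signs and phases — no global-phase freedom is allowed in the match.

It was S(a) that produced the state shown.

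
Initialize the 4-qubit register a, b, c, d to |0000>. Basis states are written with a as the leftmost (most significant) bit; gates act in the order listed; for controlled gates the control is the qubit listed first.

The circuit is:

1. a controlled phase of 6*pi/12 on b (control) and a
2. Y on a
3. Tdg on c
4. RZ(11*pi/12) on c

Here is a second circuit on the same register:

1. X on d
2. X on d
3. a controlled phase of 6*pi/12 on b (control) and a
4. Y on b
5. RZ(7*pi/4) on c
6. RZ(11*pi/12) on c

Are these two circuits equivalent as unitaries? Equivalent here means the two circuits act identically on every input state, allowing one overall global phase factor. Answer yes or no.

No: there is an input state on which the two circuits produce genuinely different outputs (not merely differing by a phase).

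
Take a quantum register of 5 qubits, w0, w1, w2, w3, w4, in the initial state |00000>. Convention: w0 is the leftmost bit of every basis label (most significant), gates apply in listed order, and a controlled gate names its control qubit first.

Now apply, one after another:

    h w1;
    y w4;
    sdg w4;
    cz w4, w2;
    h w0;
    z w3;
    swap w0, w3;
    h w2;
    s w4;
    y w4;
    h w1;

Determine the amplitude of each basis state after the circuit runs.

The final amplitudes are 1/2 on |00000>, 1/2 on |00010>, 1/2 on |00100>, 1/2 on |00110>, and 0 on every other basis state.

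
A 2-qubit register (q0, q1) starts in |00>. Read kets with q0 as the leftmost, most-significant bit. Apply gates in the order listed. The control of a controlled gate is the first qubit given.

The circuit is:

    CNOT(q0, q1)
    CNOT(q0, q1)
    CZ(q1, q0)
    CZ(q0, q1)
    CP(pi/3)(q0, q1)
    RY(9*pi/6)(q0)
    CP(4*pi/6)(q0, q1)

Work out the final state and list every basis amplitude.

After the circuit, the state carries amplitude -sqrt(2)/2 on |00>, 0 on |01>, sqrt(2)/2 on |10>, 0 on |11>.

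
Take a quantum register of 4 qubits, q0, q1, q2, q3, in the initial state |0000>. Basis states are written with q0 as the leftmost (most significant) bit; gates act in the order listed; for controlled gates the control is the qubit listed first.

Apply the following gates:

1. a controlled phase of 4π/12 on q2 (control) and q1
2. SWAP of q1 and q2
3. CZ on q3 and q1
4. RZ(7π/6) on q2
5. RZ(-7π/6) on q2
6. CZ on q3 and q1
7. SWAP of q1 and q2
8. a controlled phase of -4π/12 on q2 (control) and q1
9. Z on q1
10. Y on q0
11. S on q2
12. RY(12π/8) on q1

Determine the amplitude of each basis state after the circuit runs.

The resulting statevector has amplitude -sqrt(2)*I/2 on |1000>, sqrt(2)*I/2 on |1100>, and 0 on every other basis state.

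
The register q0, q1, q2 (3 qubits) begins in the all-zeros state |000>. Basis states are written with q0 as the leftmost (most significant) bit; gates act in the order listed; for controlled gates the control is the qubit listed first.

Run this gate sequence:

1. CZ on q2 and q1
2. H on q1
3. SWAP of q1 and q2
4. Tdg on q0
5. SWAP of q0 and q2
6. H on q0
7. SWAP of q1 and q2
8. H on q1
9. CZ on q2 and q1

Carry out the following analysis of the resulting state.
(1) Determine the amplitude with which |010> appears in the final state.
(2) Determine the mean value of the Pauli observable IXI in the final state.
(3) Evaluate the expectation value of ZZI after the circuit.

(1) |010> carries amplitude sqrt(2)/2 in the final state.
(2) The expectation value of IXI is 1.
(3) In the final state, ZZI has expectation 0.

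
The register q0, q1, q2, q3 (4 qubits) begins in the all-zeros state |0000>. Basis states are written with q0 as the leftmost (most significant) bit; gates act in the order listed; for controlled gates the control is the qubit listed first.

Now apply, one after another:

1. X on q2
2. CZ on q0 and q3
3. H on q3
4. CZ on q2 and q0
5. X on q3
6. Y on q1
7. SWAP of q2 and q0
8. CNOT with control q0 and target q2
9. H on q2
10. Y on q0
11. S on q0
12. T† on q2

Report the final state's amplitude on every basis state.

The resulting statevector has amplitude 1/2 on |0100>, 1/2 on |0101>, exp(3*I*pi/4)/2 on |0110>, exp(3*I*pi/4)/2 on |0111>, and 0 on every other basis state.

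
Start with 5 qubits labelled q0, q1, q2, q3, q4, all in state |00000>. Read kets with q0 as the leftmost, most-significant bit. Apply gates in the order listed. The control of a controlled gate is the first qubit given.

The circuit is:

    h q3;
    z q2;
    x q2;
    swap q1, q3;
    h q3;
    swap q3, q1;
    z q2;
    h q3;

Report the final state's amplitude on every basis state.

The final amplitudes are -sqrt(2)/2 on |00100>, -sqrt(2)/2 on |01100>, and 0 on every other basis state.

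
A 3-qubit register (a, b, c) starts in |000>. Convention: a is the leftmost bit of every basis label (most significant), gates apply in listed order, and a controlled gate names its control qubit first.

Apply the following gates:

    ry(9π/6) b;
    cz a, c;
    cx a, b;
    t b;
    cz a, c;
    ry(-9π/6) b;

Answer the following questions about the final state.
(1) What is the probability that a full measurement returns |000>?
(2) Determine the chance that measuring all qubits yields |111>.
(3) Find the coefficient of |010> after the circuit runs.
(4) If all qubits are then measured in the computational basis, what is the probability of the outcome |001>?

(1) A full measurement returns |000> with probability sqrt(2)/4 + 1/2.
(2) The probability of measuring |111> is 0.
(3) The amplitude on |010> is 1/2 - exp(I*pi/4)/2.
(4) The probability of measuring |001> is 0.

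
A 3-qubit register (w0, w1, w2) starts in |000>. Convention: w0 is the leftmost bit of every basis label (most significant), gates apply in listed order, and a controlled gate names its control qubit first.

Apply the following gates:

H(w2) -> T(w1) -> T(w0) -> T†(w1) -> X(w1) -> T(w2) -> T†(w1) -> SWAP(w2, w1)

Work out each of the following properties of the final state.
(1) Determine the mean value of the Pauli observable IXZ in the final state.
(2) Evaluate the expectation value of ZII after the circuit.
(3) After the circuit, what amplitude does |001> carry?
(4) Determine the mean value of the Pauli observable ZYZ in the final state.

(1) In the final state, IXZ has expectation -sqrt(2)/2.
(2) The expectation value of ZII is 1.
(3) |001> carries amplitude -sqrt(2)*exp(3*I*pi/4)/2 in the final state.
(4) In the final state, ZYZ has expectation -sqrt(2)/2.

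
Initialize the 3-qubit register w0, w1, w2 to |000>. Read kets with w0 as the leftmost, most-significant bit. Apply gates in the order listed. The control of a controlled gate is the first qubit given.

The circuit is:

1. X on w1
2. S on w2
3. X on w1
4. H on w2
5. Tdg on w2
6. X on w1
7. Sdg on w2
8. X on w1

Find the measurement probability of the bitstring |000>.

A full measurement returns |000> with probability 1/2.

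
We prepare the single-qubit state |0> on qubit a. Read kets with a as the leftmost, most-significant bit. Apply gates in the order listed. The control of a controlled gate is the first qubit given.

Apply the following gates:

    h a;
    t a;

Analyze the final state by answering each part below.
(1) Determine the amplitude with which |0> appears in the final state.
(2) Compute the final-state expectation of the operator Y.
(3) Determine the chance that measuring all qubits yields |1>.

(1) The final state's coefficient on |0> equals sqrt(2)/2.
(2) The observable Y averages to sqrt(2)/2.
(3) The probability of measuring |1> is 1/2.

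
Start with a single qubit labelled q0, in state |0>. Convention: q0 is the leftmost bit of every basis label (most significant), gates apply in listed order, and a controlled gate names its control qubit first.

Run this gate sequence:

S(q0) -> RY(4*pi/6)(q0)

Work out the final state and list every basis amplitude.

The final amplitudes are 1/2 on |0>, sqrt(3)/2 on |1>.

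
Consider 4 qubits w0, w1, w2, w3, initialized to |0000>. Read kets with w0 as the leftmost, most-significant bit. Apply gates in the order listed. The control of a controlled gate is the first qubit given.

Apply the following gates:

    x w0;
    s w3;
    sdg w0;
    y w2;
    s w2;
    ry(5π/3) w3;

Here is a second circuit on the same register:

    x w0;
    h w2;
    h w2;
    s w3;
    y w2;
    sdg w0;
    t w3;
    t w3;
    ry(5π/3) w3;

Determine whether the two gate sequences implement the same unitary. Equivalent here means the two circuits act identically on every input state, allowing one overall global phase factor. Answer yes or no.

No: there is an input state on which the two circuits produce genuinely different outputs (not merely differing by a phase).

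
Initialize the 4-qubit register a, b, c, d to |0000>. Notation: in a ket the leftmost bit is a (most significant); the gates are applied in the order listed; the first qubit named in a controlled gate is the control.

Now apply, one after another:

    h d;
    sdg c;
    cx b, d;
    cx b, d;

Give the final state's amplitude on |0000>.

The final state's coefficient on |0000> equals sqrt(2)/2.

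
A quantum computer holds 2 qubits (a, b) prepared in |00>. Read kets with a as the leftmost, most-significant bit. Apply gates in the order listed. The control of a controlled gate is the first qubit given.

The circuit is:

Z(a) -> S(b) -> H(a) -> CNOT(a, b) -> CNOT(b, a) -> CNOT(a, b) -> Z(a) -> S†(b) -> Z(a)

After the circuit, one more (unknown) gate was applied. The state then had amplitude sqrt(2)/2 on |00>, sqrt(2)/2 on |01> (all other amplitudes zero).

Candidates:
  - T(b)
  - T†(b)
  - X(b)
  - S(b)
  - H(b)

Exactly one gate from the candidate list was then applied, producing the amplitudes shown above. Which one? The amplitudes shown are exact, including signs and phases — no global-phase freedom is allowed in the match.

The unique candidate consistent with the amplitudes is S(b).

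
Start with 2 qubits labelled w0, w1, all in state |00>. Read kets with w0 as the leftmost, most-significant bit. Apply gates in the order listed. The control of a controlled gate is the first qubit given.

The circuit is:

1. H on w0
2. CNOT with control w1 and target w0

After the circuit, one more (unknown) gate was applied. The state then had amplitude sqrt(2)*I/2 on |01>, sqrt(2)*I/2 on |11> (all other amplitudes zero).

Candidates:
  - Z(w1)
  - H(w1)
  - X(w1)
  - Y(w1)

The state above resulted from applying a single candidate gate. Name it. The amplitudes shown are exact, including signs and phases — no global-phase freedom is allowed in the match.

The applied gate was Y(w1).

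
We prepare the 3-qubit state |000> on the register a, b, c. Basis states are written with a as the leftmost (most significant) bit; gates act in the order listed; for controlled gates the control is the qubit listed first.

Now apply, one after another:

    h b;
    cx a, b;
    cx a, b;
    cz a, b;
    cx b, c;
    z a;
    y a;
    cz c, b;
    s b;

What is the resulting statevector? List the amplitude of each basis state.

After the circuit, the state carries amplitude sqrt(2)*I/2 on |100>, sqrt(2)/2 on |111>, and 0 on every other basis state. Key observation: the block from step 2 through step 3 cancels to the identity and can be dropped.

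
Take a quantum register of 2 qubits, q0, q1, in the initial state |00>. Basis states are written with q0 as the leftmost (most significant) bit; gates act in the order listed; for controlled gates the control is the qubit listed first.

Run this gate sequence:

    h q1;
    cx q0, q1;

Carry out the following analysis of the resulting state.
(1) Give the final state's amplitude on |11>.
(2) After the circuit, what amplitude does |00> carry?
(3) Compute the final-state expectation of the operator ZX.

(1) |11> carries amplitude 0 in the final state.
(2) The final state's coefficient on |00> equals sqrt(2)/2.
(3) The expectation value of ZX is 1.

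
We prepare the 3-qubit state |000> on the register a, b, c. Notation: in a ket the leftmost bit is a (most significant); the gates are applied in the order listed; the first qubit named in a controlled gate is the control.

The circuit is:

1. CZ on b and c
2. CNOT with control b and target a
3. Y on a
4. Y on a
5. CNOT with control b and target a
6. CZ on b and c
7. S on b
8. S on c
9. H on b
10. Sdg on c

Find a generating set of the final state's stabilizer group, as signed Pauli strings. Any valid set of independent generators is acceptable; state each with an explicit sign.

The final state is stabilized by the group generated by +IXI, +ZII, +IIZ; other independent generating sets are equally valid.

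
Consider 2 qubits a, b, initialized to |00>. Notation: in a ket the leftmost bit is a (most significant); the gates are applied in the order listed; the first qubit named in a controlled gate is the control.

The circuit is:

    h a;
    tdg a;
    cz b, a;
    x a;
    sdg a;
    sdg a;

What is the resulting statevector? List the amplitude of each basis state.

The final amplitudes are -sqrt(2)*exp(3*I*pi/4)/2 on |00>, 0 on |01>, -sqrt(2)/2 on |10>, 0 on |11>.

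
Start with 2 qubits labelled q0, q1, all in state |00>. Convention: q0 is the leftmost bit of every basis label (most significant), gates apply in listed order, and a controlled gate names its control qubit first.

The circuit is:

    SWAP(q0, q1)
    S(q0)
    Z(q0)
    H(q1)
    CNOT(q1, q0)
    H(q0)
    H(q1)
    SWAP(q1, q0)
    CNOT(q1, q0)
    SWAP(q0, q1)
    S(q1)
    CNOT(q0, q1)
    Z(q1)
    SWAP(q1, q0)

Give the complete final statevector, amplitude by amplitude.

The final amplitudes are sqrt(2)/2 on |00>, 0 on |01>, 0 on |10>, -sqrt(2)/2 on |11>.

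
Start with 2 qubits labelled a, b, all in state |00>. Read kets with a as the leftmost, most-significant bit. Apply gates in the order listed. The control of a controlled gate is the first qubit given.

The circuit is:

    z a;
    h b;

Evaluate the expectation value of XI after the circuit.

The observable XI averages to 0.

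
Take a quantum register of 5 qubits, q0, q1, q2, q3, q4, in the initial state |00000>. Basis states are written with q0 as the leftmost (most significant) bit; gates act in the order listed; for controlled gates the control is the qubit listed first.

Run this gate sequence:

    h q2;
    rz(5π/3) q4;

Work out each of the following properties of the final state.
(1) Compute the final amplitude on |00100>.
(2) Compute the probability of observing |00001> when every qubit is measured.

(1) The amplitude on |00100> is -sqrt(2)*exp(I*pi/6)/2.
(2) The probability of measuring |00001> is 0.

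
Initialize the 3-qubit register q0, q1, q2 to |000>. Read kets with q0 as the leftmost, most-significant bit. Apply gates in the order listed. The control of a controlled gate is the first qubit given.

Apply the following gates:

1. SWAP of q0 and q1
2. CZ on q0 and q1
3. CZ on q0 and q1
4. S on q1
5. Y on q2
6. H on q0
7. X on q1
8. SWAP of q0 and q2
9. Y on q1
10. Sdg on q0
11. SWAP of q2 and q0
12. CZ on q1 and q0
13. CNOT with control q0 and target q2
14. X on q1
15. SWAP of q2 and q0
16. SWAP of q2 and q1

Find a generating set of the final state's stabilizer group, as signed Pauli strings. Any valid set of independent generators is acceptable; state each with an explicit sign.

One valid set of independent stabilizer generators is +XXI, -ZZI, -IIZ (any independent generating set of the same group is equally correct).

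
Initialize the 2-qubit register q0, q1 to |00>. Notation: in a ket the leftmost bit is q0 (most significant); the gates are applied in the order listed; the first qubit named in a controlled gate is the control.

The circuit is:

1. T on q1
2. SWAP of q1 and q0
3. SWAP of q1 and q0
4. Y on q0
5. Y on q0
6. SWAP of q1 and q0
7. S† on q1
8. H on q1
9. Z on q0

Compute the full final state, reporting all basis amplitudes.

After the circuit, the state carries amplitude sqrt(2)/2 on |00>, sqrt(2)/2 on |01>, 0 on |10>, 0 on |11>. Key observation: the block from step 3 through step 6 cancels to the identity and can be dropped.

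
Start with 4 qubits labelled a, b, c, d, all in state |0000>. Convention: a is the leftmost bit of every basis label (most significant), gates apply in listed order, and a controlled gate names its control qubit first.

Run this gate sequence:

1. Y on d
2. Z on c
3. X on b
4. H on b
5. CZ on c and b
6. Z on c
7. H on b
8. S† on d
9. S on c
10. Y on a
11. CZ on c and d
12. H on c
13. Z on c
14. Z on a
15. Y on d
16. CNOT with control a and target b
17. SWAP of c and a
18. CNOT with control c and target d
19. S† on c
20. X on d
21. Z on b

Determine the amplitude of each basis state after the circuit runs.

The final amplitudes are sqrt(2)*I/2 on |0010>, -sqrt(2)*I/2 on |1010>, and 0 on every other basis state.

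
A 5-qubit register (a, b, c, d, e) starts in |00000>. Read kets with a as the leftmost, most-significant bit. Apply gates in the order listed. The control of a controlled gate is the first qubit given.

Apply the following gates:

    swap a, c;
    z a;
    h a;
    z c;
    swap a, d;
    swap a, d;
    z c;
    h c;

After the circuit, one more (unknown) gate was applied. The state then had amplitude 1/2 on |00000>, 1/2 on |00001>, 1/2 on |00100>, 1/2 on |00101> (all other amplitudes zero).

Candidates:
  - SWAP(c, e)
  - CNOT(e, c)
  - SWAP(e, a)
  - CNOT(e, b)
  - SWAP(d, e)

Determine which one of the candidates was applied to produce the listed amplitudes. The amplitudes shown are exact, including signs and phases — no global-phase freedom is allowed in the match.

The applied gate was SWAP(e, a).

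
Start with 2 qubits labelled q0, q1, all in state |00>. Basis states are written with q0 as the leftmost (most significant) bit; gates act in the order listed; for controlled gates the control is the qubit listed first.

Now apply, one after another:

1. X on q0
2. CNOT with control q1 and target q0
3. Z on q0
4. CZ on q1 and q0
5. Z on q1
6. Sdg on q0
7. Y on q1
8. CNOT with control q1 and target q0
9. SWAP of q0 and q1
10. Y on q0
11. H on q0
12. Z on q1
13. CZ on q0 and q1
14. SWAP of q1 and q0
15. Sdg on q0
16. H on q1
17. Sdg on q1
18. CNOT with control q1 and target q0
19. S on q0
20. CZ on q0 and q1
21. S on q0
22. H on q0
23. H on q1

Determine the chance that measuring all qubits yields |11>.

Outcome |11> occurs with probability 1/4.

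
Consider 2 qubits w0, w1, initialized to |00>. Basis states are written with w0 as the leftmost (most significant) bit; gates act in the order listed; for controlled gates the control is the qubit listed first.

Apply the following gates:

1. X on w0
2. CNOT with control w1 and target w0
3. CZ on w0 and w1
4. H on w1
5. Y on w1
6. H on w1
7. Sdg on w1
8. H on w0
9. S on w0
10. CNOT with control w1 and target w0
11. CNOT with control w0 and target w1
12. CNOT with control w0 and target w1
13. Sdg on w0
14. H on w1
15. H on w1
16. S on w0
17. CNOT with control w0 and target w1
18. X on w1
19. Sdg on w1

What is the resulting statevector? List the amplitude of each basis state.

The final amplitudes are sqrt(2)*I/2 on |00>, 0 on |01>, 0 on |10>, sqrt(2)*I/2 on |11>. Key observation: steps 12-17 multiply out to the identity, so the circuit reduces to the remaining gates.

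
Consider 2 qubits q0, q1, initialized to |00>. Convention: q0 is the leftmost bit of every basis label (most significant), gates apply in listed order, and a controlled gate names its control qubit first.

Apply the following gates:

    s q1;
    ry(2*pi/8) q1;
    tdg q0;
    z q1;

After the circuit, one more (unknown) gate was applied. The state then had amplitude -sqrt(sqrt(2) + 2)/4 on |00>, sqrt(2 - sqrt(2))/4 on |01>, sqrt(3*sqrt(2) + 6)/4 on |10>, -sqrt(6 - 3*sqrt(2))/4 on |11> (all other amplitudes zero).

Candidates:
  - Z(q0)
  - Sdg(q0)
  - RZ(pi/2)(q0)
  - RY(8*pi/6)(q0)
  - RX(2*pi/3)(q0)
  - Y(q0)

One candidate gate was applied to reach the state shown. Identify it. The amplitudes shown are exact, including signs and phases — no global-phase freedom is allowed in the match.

The unique candidate consistent with the amplitudes is RY(8*pi/6)(q0).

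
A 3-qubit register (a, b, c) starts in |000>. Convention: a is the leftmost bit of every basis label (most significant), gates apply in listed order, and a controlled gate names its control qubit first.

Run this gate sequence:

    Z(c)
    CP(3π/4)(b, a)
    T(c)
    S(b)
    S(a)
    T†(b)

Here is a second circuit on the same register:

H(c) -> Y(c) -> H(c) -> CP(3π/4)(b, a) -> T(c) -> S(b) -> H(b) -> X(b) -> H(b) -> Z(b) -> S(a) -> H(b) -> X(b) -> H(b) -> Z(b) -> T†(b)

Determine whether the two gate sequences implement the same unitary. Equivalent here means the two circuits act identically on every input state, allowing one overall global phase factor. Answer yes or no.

No: there is an input state on which the two circuits produce genuinely different outputs (not merely differing by a phase).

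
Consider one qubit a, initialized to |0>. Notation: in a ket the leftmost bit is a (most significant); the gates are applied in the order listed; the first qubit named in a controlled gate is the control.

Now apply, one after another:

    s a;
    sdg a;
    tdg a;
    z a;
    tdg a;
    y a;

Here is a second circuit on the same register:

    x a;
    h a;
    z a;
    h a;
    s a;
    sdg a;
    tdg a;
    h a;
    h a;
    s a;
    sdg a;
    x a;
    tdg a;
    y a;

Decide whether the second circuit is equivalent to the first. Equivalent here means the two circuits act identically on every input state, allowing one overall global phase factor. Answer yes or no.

No — the two circuits implement different unitaries, even allowing a global phase.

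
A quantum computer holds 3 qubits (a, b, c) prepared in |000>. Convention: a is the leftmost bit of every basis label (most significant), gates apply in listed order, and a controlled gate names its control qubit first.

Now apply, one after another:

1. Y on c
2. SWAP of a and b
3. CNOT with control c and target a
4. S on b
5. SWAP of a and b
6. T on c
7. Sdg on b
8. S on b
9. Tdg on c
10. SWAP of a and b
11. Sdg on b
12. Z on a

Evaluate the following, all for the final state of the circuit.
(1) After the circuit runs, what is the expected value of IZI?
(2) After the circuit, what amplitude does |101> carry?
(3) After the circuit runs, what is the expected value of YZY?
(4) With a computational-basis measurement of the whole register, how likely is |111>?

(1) In the final state, IZI has expectation 1. Key observation: steps 4-11 multiply out to the identity, so the circuit reduces to the remaining gates.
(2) The final state's coefficient on |101> equals -I.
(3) The expectation value of YZY is 0.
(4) A full measurement returns |111> with probability 0.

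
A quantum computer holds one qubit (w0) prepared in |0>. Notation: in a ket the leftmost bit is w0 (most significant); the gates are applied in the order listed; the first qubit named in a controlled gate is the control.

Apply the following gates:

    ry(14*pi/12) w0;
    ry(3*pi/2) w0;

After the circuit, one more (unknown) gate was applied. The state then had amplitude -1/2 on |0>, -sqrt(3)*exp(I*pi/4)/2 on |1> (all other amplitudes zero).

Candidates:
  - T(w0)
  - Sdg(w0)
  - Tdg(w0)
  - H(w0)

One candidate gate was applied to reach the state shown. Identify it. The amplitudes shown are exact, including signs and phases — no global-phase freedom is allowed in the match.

It was T(w0) that produced the state shown.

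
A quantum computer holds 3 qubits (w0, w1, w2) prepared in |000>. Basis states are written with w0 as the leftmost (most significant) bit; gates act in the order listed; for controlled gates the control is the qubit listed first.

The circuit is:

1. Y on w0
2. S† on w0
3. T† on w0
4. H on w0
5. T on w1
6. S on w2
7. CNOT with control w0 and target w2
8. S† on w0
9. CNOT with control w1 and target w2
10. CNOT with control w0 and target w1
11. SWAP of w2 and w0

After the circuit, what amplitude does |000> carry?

The final state's coefficient on |000> equals -sqrt(2)*exp(3*I*pi/4)/2.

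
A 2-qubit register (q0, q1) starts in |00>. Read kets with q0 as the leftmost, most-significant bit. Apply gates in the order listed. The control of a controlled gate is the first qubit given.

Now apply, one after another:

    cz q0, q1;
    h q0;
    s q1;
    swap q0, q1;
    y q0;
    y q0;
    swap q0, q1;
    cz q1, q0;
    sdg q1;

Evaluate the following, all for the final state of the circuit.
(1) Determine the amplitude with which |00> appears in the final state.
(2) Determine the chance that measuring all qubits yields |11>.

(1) |00> carries amplitude sqrt(2)/2 in the final state.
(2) The probability of measuring |11> is 0.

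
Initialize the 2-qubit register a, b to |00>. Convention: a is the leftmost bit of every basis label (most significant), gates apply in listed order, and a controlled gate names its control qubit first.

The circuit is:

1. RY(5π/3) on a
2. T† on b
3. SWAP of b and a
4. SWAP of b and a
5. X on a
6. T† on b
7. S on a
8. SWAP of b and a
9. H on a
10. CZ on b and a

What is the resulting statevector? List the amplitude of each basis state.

After the circuit, the state carries amplitude sqrt(2)/4 on |00>, -sqrt(6)*I/4 on |01>, sqrt(2)/4 on |10>, sqrt(6)*I/4 on |11>. Key observation: steps 3-4 multiply out to the identity, so the circuit reduces to the remaining gates.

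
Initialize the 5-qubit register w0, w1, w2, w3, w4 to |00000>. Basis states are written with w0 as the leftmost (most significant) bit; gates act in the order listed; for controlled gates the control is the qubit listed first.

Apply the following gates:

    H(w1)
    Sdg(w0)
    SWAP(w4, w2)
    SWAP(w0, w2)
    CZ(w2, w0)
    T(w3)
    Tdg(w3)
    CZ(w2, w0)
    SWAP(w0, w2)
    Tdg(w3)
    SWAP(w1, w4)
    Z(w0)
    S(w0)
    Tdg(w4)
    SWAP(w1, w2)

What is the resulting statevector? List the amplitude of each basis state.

The final amplitudes are sqrt(2)/2 on |00000>, -sqrt(2)*exp(3*I*pi/4)/2 on |00001>, and 0 on every other basis state.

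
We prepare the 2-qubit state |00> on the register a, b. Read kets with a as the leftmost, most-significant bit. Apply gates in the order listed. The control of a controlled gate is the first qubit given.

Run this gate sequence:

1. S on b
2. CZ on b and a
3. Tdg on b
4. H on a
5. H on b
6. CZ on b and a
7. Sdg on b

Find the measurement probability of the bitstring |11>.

Outcome |11> occurs with probability 1/4.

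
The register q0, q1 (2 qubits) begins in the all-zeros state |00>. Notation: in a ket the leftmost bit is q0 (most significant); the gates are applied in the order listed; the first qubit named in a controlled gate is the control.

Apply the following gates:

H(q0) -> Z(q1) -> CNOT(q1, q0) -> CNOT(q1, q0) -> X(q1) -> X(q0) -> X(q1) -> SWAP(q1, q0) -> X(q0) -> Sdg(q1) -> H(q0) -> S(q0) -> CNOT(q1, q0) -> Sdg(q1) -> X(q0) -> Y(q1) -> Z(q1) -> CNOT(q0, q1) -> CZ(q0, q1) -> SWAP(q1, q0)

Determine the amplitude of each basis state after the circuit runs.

After the circuit, the state carries amplitude I/2 on |00>, -I/2 on |01>, -1/2 on |10>, -1/2 on |11>.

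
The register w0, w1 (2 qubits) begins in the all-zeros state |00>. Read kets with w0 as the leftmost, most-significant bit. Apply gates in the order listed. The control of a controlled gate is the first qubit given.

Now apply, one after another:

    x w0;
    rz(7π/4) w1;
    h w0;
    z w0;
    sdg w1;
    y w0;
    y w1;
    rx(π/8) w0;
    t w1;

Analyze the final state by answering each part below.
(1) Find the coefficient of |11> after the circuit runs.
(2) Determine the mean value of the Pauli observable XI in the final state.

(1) The final state's coefficient on |11> equals sqrt(2)*exp(7*I*pi/16)/2.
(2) The expectation value of XI is -1.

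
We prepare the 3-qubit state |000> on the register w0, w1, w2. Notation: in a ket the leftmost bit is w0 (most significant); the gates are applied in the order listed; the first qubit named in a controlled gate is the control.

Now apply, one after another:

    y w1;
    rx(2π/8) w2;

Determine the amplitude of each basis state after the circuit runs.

The resulting statevector has amplitude I*sqrt(sqrt(2) + 2)/2 on |010>, sqrt(2 - sqrt(2))/2 on |011>, and 0 on every other basis state.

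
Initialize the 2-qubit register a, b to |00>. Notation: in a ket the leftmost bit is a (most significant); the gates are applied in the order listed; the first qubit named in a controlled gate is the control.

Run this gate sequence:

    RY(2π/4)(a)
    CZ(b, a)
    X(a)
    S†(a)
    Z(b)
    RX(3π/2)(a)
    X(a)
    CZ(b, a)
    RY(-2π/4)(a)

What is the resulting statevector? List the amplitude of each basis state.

After the circuit, the state carries amplitude -sqrt(2)/2 on |00>, 0 on |01>, -sqrt(2)/2 on |10>, 0 on |11>.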